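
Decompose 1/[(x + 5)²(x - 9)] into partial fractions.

Cover-up at x=9: γ = 1/(9 + 5)² = 1/196. Cover-up at x=-5: β = 1/(-5 - 9) = -1/14. Comparing x² coeff: α = -γ = -1/196
Result: (-1/196)/(x + 5) - (1/14)/(x + 5)² + (1/196)/(x - 9)


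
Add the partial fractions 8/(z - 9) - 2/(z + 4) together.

Common denominator (z - 9)(z + 4). Numerator: 8(z + 4) - 2(z - 9) = (8z + 32) - (2z - 18) = 6z + 50
Result: (6z + 50)/[(z - 9)(z + 4)]


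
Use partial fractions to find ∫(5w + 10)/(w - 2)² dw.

Decompose: α = 5, β = 5·2 + 10 = 20, so (5w + 10)/(w - 2)² = 5/(w - 2) + 20/(w - 2)². Integrate: ∫ α/(w - 2) dw = 5 ln|(w - 2)|; ∫ β/(w - 2)² dw = -20/(w - 2). Sum: 5 ln|(w - 2)| - 20/(w - 2) + C


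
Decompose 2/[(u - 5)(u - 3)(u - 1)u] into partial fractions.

Using Heaviside cover-up: (1/20)/(u - 5) - (1/6)/(u - 3) + (1/4)/(u - 1) - (2/15)/u


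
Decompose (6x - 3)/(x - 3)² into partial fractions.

(6x - 3) = A(x - 3) + B. At x = 3: B = 6·3 - 3 = 15. Coeff of x: A = 6
Result: 6/(x - 3) + 15/(x - 3)²


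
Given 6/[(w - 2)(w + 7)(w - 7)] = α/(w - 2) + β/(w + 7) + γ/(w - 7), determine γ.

Cover-up at w = 7: γ = 6/[(7 - 2)(7 + 7)] = 6/[(5)(14)] = 6/70 = 3/35


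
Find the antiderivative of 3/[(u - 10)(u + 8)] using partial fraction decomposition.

Decompose: 3/[(u - 10)(u + 8)] = (1/6)/(u - 10) - (1/6)/(u + 8). Integrate each term: (1/6) ln|(u - 10)| - (1/6) ln|(u + 8)| + C


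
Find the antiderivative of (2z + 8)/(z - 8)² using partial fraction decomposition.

Decompose: P = 2, Q = 2·8 + 8 = 24, so (2z + 8)/(z - 8)² = 2/(z - 8) + 24/(z - 8)². Integrate: ∫ P/(z - 8) dz = 2 ln|(z - 8)|; ∫ Q/(z - 8)² dz = -24/(z - 8). Sum: 2 ln|(z - 8)| - 24/(z - 8) + C


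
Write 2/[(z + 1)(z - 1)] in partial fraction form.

2/(z + 1)(z - 1) = A/(z + 1) + B/(z - 1). A = 2/(-1 - 1) = -1, B = 2/(1 + 1) = 1
Result: -1/(z + 1) + 1/(z - 1)


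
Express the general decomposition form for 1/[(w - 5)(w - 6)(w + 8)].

Three distinct linear factors: α/(w - 5) + β/(w - 6) + γ/(w + 8)


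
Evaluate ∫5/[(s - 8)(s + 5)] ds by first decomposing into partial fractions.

Decompose: 5/[(s - 8)(s + 5)] = (5/13)/(s - 8) - (5/13)/(s + 5). Integrate each term: (5/13) ln|(s - 8)| - (5/13) ln|(s + 5)| + C


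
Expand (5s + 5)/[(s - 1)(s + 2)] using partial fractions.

At s=1: α = (5·1 + 5)/(1 + 2) = 10/3. At s=-2: β = (5·(-2) + 5)/(-2 - 1) = 5/3
Result: (10/3)/(s - 1) + (5/3)/(s + 2)


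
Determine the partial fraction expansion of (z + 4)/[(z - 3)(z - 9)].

At z=3: P = (1·3 + 4)/(3 - 9) = -7/6. At z=9: Q = (1·9 + 4)/(9 - 3) = 13/6
Result: (-7/6)/(z - 3) + (13/6)/(z - 9)


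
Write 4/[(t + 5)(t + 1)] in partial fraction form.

4/(t + 5)(t + 1) = α/(t + 5) + β/(t + 1). α = 4/(-5 + 1) = -1, β = 4/(-1 + 5) = 1
Result: -1/(t + 5) + 1/(t + 1)


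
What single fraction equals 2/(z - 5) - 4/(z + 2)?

Common denominator (z - 5)(z + 2). Numerator: 2(z + 2) - 4(z - 5) = (2z + 4) - (4z - 20) = -2z + 24
Result: (-2z + 24)/[(z - 5)(z + 2)]


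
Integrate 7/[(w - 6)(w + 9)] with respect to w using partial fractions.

Decompose: 7/[(w - 6)(w + 9)] = (7/15)/(w - 6) - (7/15)/(w + 9). Integrate each term: (7/15) ln|(w - 6)| - (7/15) ln|(w + 9)| + C


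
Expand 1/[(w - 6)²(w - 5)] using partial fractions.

Cover-up at w=5: C = 1/(5 - 6)² = 1. Cover-up at w=6: B = 1/(6 - 5) = 1. Comparing w² coeff: A = -C = -1
Result: -1/(w - 6) + 1/(w - 6)² + 1/(w - 5)


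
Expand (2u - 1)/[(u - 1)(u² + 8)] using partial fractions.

At u=1: A = (2·1 - 1)/(1² + 8) = 1/9. B = -A = -1/9, C = 2 - 1·A = 17/9
Result: (1/9)/(u - 1) - ((1/9)u - 17/9)/(u² + 8)


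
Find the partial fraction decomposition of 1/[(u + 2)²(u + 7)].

Cover-up at u=-7: γ = 1/(-7 + 2)² = 1/25. Cover-up at u=-2: β = 1/(-2 + 7) = 1/5. Comparing u² coeff: α = -γ = -1/25
Result: (-1/25)/(u + 2) + (1/5)/(u + 2)² + (1/25)/(u + 7)


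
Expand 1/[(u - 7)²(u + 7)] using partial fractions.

Cover-up at u=-7: R = 1/(-7 - 7)² = 1/196. Cover-up at u=7: Q = 1/(7 + 7) = 1/14. Comparing u² coeff: P = -R = -1/196
Result: (-1/196)/(u - 7) + (1/14)/(u - 7)² + (1/196)/(u + 7)


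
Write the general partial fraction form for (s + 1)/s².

Repeated linear factor: α/s + β/s²


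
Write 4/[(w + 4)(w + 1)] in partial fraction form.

4/(w + 4)(w + 1) = A/(w + 4) + B/(w + 1). A = 4/(-4 + 1) = -4/3, B = 4/(-1 + 4) = 4/3
Result: (-4/3)/(w + 4) + (4/3)/(w + 1)


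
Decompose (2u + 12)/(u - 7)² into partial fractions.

(2u + 12) = A(u - 7) + B. At u = 7: B = 2·7 + 12 = 26. Coeff of u: A = 2
Result: 2/(u - 7) + 26/(u - 7)²


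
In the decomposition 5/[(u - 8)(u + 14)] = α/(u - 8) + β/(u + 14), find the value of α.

Cover-up at u = 8: α = 5/(8 + 14) = 5/22


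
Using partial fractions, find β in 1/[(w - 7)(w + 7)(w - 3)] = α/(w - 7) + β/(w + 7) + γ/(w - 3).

Cover-up at w = -7: β = 1/[(-7 - 7)(-7 - 3)] = 1/[(-14)(-10)] = 1/140


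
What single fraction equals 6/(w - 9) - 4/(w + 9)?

Common denominator (w - 9)(w + 9). Numerator: 6(w + 9) - 4(w - 9) = (6w + 54) - (4w - 36) = 2w + 90
Result: (2w + 90)/[(w - 9)(w + 9)]


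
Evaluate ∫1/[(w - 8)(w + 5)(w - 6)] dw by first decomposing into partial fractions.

Cover-up: A = 1/26, B = 1/143, C = -1/22. Decomposition: (1/26)/(w - 8) + (1/143)/(w + 5) - (1/22)/(w - 6). Integrate each term: (1/26) ln|(w - 8)| + (1/143) ln|(w + 5)| - (1/22) ln|(w - 6)| + C


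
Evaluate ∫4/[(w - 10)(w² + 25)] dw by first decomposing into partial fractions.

Cover-up at w=10: A = 4/(10²+25) = 4/125. Coeff matching: B = -4/125, C = -8/25. Decomposition: (4/125)/(w - 10) - ((4/125)w + 8/25)/(w² + 25). Integrate: linear → ln, quadratic → (1/2)ln + arctan: (4/125) ln|(w - 10)| - (2/125) ln(w² + 25) - (8/125) arctan(w/5) + C


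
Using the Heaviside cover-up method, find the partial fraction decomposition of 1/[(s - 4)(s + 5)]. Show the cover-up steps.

Cover (s - 4): set s=4, get P = 1/(4 + 5) = 1/9. Cover (s + 5): set s=-5, get Q = 1/(-5 - 4) = -1/9.
Result: (1/9)/(s - 4) - (1/9)/(s + 5)


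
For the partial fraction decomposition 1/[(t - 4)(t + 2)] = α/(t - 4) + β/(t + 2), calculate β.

Cover-up at t = -2: β = 1/(-2 - 4) = -1/6


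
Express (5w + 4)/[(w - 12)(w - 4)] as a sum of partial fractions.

At w=12: P = (5·12 + 4)/(12 - 4) = 8. At w=4: Q = (5·4 + 4)/(4 - 12) = -3
Result: 8/(w - 12) - 3/(w - 4)


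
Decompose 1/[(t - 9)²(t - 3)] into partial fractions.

Cover-up at t=3: R = 1/(3 - 9)² = 1/36. Cover-up at t=9: Q = 1/(9 - 3) = 1/6. Comparing t² coeff: P = -R = -1/36
Result: (-1/36)/(t - 9) + (1/6)/(t - 9)² + (1/36)/(t - 3)


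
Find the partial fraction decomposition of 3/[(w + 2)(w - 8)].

3/(w + 2)(w - 8) = α/(w + 2) + β/(w - 8). α = 3/(-2 - 8) = -3/10, β = 3/(8 + 2) = 3/10
Result: (-3/10)/(w + 2) + (3/10)/(w - 8)


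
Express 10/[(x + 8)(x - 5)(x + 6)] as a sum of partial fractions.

Using cover-up method: P = 5/13, Q = 10/143, R = -5/11
Result: (5/13)/(x + 8) + (10/143)/(x - 5) - (5/11)/(x + 6)


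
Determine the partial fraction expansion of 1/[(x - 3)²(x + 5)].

Cover-up at x=-5: γ = 1/(-5 - 3)² = 1/64. Cover-up at x=3: β = 1/(3 + 5) = 1/8. Comparing x² coeff: α = -γ = -1/64
Result: (-1/64)/(x - 3) + (1/8)/(x - 3)² + (1/64)/(x + 5)


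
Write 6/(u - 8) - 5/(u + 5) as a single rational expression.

Common denominator (u - 8)(u + 5). Numerator: 6(u + 5) - 5(u - 8) = (6u + 30) - (5u - 40) = u + 70
Result: (u + 70)/[(u - 8)(u + 5)]


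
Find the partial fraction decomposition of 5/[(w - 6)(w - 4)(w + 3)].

Using cover-up method: A = 5/18, B = -5/14, C = 5/63
Result: (5/18)/(w - 6) - (5/14)/(w - 4) + (5/63)/(w + 3)


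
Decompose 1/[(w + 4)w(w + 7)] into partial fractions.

Using cover-up method: α = -1/12, β = 1/28, γ = 1/21
Result: (-1/12)/(w + 4) + (1/28)/w + (1/21)/(w + 7)


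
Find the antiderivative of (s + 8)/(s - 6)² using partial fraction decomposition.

Decompose: α = 1, β = 1·6 + 8 = 14, so (s + 8)/(s - 6)² = 1/(s - 6) + 14/(s - 6)². Integrate: ∫ α/(s - 6) ds = ln|(s - 6)|; ∫ β/(s - 6)² ds = -14/(s - 6). Sum: ln|(s - 6)| - 14/(s - 6) + C


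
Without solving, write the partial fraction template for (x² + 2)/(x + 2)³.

Repeated linear factor (power 3): α/(x + 2) + β/(x + 2)² + γ/(x + 2)³


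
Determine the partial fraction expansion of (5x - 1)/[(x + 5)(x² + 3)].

At x=-5: P = (5·(-5) - 1)/((-5)² + 3) = -13/14. Q = -P = 13/14, R = 5 - (-5)·P = 5/14
Result: (-13/14)/(x + 5) + ((13/14)x + 5/14)/(x² + 3)


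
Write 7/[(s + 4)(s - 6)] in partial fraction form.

7/(s + 4)(s - 6) = α/(s + 4) + β/(s - 6). α = 7/(-4 - 6) = -7/10, β = 7/(6 + 4) = 7/10
Result: (-7/10)/(s + 4) + (7/10)/(s - 6)


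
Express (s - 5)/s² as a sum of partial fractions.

(s - 5) = As + B. At s = 0: B = 1·0 - 5 = -5. Coeff of s: A = 1
Result: 1/s - 5/s²


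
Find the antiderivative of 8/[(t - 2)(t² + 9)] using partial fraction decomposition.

Cover-up at t=2: P = 8/(2²+9) = 8/13. Coeff matching: Q = -8/13, R = -16/13. Decomposition: (8/13)/(t - 2) - ((8/13)t + 16/13)/(t² + 9). Integrate: linear → ln, quadratic → (1/2)ln + arctan: (8/13) ln|(t - 2)| - (4/13) ln(t² + 9) - (16/39) arctan(t/3) + C


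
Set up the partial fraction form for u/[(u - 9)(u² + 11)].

Linear + irreducible quadratic: P/(u - 9) + (Qu + R)/(u² + 11)


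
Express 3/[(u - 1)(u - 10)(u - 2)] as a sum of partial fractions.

Using cover-up method: α = 1/3, β = 1/24, γ = -3/8
Result: (1/3)/(u - 1) + (1/24)/(u - 10) - (3/8)/(u - 2)


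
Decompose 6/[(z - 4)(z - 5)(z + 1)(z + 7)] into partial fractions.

Using Heaviside cover-up: (-6/55)/(z - 4) + (1/12)/(z - 5) + (1/30)/(z + 1) - (1/132)/(z + 7)


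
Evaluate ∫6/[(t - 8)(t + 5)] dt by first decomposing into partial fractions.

Decompose: 6/[(t - 8)(t + 5)] = (6/13)/(t - 8) - (6/13)/(t + 5). Integrate each term: (6/13) ln|(t - 8)| - (6/13) ln|(t + 5)| + C


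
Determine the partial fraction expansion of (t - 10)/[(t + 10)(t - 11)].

At t=-10: P = (1·(-10) - 10)/(-10 - 11) = 20/21. At t=11: Q = (1·11 - 10)/(11 + 10) = 1/21
Result: (20/21)/(t + 10) + (1/21)/(t - 11)


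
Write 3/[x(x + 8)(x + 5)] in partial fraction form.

Using cover-up method: A = 3/40, B = 1/8, C = -1/5
Result: (3/40)/x + (1/8)/(x + 8) - (1/5)/(x + 5)


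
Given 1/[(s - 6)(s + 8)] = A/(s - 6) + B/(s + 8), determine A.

Cover-up at s = 6: A = 1/(6 + 8) = 1/14


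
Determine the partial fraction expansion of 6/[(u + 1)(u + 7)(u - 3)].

Using cover-up method: α = -1/4, β = 1/10, γ = 3/20
Result: (-1/4)/(u + 1) + (1/10)/(u + 7) + (3/20)/(u - 3)


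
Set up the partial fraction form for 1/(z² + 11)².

Repeated quadratic factor: (Pz + Q)/(z² + 11) + (Rz + S)/(z² + 11)²


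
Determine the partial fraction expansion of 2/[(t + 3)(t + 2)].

2/(t + 3)(t + 2) = α/(t + 3) + β/(t + 2). α = 2/(-3 + 2) = -2, β = 2/(-2 + 3) = 2
Result: -2/(t + 3) + 2/(t + 2)


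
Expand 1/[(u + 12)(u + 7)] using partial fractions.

1/(u + 12)(u + 7) = P/(u + 12) + Q/(u + 7). P = 1/(-12 + 7) = -1/5, Q = 1/(-7 + 12) = 1/5
Result: (-1/5)/(u + 12) + (1/5)/(u + 7)


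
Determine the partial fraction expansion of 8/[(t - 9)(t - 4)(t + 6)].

Using cover-up method: A = 8/75, B = -4/25, C = 4/75
Result: (8/75)/(t - 9) - (4/25)/(t - 4) + (4/75)/(t + 6)


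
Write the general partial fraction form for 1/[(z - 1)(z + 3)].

Distinct linear factors: A/(z - 1) + B/(z + 3)


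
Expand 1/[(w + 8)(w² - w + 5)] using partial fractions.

Cover-up at w = -8: P = 1/((-8)² - 1·(-8) + 5) = 1/77. Then Q = -P = -1/77, R = -P·(-1 - 8) = 9/77
Result: (1/77)/(w + 8) - ((1/77)w - 9/77)/(w² - w + 5)


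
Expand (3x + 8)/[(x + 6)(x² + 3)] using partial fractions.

At x=-6: P = (3·(-6) + 8)/((-6)² + 3) = -10/39. Q = -P = 10/39, R = 3 - (-6)·P = 19/13
Result: (-10/39)/(x + 6) + ((10/39)x + 19/13)/(x² + 3)


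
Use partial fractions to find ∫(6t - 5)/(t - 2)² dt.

Decompose: α = 6, β = 6·2 - 5 = 7, so (6t - 5)/(t - 2)² = 6/(t - 2) + 7/(t - 2)². Integrate: ∫ α/(t - 2) dt = 6 ln|(t - 2)|; ∫ β/(t - 2)² dt = -7/(t - 2). Sum: 6 ln|(t - 2)| - 7/(t - 2) + C


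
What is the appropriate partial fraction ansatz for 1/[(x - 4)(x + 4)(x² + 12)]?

Two linear + quadratic: P/(x - 4) + Q/(x + 4) + (Rx + S)/(x² + 12)


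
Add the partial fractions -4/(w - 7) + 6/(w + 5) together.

Common denominator (w - 7)(w + 5). Numerator: -4(w + 5) + 6(w - 7) = (-4w - 20) + (6w - 42) = 2w - 62
Result: (2w - 62)/[(w - 7)(w + 5)]


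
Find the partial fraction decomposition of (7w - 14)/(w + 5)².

(7w - 14) = P(w + 5) + Q. At w = -5: Q = 7·(-5) - 14 = -49. Coeff of w: P = 7
Result: 7/(w + 5) - 49/(w + 5)²


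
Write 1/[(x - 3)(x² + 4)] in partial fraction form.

Cover-up at x = 3: A = 1/(3² + 4) = 1/13. Then B = -A = -1/13, C = -A·(0 + 3) = -3/13
Result: (1/13)/(x - 3) - ((1/13)x + 3/13)/(x² + 4)


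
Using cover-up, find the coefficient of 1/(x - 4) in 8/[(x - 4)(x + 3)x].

Cover (x - 4), set x=4: 8/[(4 + 3)(4 - 0)] = 2/7


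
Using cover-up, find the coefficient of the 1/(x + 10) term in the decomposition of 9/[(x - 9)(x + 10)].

Cover (x + 10), set x=-10: 9/((x - 9) at x=-10) = 9/(-19) = -9/19


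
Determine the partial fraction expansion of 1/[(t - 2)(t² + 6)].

Cover-up at t = 2: α = 1/(2² + 6) = 1/10. Then β = -α = -1/10, γ = -α·(0 + 2) = -1/5
Result: (1/10)/(t - 2) - ((1/10)t + 1/5)/(t² + 6)


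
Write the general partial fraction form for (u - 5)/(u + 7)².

Repeated linear factor: P/(u + 7) + Q/(u + 7)²


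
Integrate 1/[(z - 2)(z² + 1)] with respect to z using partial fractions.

Cover-up at z=2: P = 1/(2²+1) = 1/5. Coeff matching: Q = -1/5, R = -2/5. Decomposition: (1/5)/(z - 2) - ((1/5)z + 2/5)/(z² + 1). Integrate: linear → ln, quadratic → (1/2)ln + arctan: (1/5) ln|(z - 2)| - (1/10) ln(z² + 1) - (2/5) arctan(z) + C


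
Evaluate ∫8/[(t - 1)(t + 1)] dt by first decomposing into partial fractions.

Decompose: 8/[(t - 1)(t + 1)] = 4/(t - 1) - 4/(t + 1). Integrate each term: 4 ln|(t - 1)| - 4 ln|(t + 1)| + C


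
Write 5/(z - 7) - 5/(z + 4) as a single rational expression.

Common denominator (z - 7)(z + 4). Numerator: 5(z + 4) - 5(z - 7) = (5z + 20) - (5z - 35) = 55
Result: (55)/[(z - 7)(z + 4)]


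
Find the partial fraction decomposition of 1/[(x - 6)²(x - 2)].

Cover-up at x=2: C = 1/(2 - 6)² = 1/16. Cover-up at x=6: B = 1/(6 - 2) = 1/4. Comparing x² coeff: A = -C = -1/16
Result: (-1/16)/(x - 6) + (1/4)/(x - 6)² + (1/16)/(x - 2)


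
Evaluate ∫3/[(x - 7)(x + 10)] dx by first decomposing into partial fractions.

Decompose: 3/[(x - 7)(x + 10)] = (3/17)/(x - 7) - (3/17)/(x + 10). Integrate each term: (3/17) ln|(x - 7)| - (3/17) ln|(x + 10)| + C


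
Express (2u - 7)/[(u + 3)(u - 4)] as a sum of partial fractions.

At u=-3: P = (2·(-3) - 7)/(-3 - 4) = 13/7. At u=4: Q = (2·4 - 7)/(4 + 3) = 1/7
Result: (13/7)/(u + 3) + (1/7)/(u - 4)


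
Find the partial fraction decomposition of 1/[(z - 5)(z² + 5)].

Cover-up at z = 5: P = 1/(5² + 5) = 1/30. Then Q = -P = -1/30, R = -P·(0 + 5) = -1/6
Result: (1/30)/(z - 5) - ((1/30)z + 1/6)/(z² + 5)


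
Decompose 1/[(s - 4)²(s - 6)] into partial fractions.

Cover-up at s=6: C = 1/(6 - 4)² = 1/4. Cover-up at s=4: B = 1/(4 - 6) = -1/2. Comparing s² coeff: A = -C = -1/4
Result: (-1/4)/(s - 4) - (1/2)/(s - 4)² + (1/4)/(s - 6)


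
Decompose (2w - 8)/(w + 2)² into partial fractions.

(2w - 8) = A(w + 2) + B. At w = -2: B = 2·(-2) - 8 = -12. Coeff of w: A = 2
Result: 2/(w + 2) - 12/(w + 2)²


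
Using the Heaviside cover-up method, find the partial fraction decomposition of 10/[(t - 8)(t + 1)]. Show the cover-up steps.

Cover (t - 8): set t=8, get α = 10/(8 + 1) = 10/9. Cover (t + 1): set t=-1, get β = 10/(-1 - 8) = -10/9.
Result: (10/9)/(t - 8) - (10/9)/(t + 1)


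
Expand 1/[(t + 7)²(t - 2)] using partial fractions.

Cover-up at t=2: C = 1/(2 + 7)² = 1/81. Cover-up at t=-7: B = 1/(-7 - 2) = -1/9. Comparing t² coeff: A = -C = -1/81
Result: (-1/81)/(t + 7) - (1/9)/(t + 7)² + (1/81)/(t - 2)


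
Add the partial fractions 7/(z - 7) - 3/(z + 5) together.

Common denominator (z - 7)(z + 5). Numerator: 7(z + 5) - 3(z - 7) = (7z + 35) - (3z - 21) = 4z + 56
Result: (4z + 56)/[(z - 7)(z + 5)]


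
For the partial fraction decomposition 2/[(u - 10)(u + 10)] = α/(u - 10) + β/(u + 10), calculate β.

Cover-up at u = -10: β = 2/(-10 - 10) = -2/20 = -1/10


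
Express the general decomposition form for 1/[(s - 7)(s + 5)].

Distinct linear factors: α/(s - 7) + β/(s + 5)


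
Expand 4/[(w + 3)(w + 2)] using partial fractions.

4/(w + 3)(w + 2) = A/(w + 3) + B/(w + 2). A = 4/(-3 + 2) = -4, B = 4/(-2 + 3) = 4
Result: -4/(w + 3) + 4/(w + 2)


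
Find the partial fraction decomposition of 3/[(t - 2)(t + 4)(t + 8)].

Using cover-up method: P = 1/20, Q = -1/8, R = 3/40
Result: (1/20)/(t - 2) - (1/8)/(t + 4) + (3/40)/(t + 8)


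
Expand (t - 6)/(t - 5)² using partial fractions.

(t - 6) = P(t - 5) + Q. At t = 5: Q = 1·5 - 6 = -1. Coeff of t: P = 1
Result: 1/(t - 5) - 1/(t - 5)²


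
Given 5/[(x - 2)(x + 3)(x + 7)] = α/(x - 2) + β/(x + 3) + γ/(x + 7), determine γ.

Cover-up at x = -7: γ = 5/[(-7 - 2)(-7 + 3)] = 5/[(-9)(-4)] = 5/36


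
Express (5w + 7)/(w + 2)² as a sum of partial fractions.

(5w + 7) = P(w + 2) + Q. At w = -2: Q = 5·(-2) + 7 = -3. Coeff of w: P = 5
Result: 5/(w + 2) - 3/(w + 2)²


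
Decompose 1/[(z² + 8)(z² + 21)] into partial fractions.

Coefficient matching gives α = γ = 0, β = 1/(21-8) = 1/13, δ = -β = -1/13
Result: (1/13)/(z² + 8) - (1/13)/(z² + 21)


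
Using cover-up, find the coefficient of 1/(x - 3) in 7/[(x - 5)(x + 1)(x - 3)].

Cover (x - 3), set x=3: 7/[(3 - 5)(3 + 1)] = -7/8


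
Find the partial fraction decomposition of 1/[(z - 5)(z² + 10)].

Cover-up at z = 5: A = 1/(5² + 10) = 1/35. Then B = -A = -1/35, C = -A·(0 + 5) = -1/7
Result: (1/35)/(z - 5) - ((1/35)z + 1/7)/(z² + 10)


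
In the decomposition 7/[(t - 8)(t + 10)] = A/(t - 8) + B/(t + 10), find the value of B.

Cover-up at t = -10: B = 7/(-10 - 8) = -7/18


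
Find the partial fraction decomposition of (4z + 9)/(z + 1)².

(4z + 9) = P(z + 1) + Q. At z = -1: Q = 4·(-1) + 9 = 5. Coeff of z: P = 4
Result: 4/(z + 1) + 5/(z + 1)²


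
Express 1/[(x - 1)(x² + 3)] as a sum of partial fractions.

Cover-up at x = 1: α = 1/(1² + 3) = 1/4. Then β = -α = -1/4, γ = -α·(0 + 1) = -1/4
Result: (1/4)/(x - 1) - ((1/4)x + 1/4)/(x² + 3)


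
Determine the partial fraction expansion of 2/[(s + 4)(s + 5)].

2/(s + 4)(s + 5) = α/(s + 4) + β/(s + 5). α = 2/(-4 + 5) = 2, β = 2/(-5 + 4) = -2
Result: 2/(s + 4) - 2/(s + 5)


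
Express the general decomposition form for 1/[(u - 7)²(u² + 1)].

Repeated linear + quadratic: P/(u - 7) + Q/(u - 7)² + (Ru + S)/(u² + 1)


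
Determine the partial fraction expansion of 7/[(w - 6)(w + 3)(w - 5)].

Using cover-up method: A = 7/9, B = 7/72, C = -7/8
Result: (7/9)/(w - 6) + (7/72)/(w + 3) - (7/8)/(w - 5)


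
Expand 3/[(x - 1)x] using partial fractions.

3/(x - 1)x = A/(x - 1) + B/x. A = 3/(1 - 0) = 3, B = 3/(0 - 1) = -3
Result: 3/(x - 1) - 3/x


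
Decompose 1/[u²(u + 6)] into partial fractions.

Cover-up at u=-6: R = 1/(-6 - 0)² = 1/36. Cover-up at u=0: Q = 1/(0 + 6) = 1/6. Comparing u² coeff: P = -R = -1/36
Result: (-1/36)/u + (1/6)/u² + (1/36)/(u + 6)


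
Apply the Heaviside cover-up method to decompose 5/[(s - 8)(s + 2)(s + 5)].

Cover (s - 8), s=8: α = 5/[(8 + 2)(8 + 5)] = 1/26. Cover (s + 2), s=-2: β = 5/[(-2 - 8)(-2 + 5)] = -1/6. Cover (s + 5), s=-5: γ = 5/[(-5 - 8)(-5 + 2)] = 5/39.
Result: (1/26)/(s - 8) - (1/6)/(s + 2) + (5/39)/(s + 5)


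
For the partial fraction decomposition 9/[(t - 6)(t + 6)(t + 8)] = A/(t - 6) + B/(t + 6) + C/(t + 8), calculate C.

Cover-up at t = -8: C = 9/[(-8 - 6)(-8 + 6)] = 9/[(-14)(-2)] = 9/28


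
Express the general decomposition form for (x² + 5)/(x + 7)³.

Repeated linear factor (power 3): A/(x + 7) + B/(x + 7)² + C/(x + 7)³


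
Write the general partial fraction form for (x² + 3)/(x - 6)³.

Repeated linear factor (power 3): P/(x - 6) + Q/(x - 6)² + R/(x - 6)³


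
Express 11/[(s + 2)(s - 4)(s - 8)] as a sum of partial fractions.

Using cover-up method: P = 11/60, Q = -11/24, R = 11/40
Result: (11/60)/(s + 2) - (11/24)/(s - 4) + (11/40)/(s - 8)


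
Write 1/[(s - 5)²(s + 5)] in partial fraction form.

Cover-up at s=-5: R = 1/(-5 - 5)² = 1/100. Cover-up at s=5: Q = 1/(5 + 5) = 1/10. Comparing s² coeff: P = -R = -1/100
Result: (-1/100)/(s - 5) + (1/10)/(s - 5)² + (1/100)/(s + 5)


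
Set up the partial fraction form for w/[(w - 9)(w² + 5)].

Linear + irreducible quadratic: A/(w - 9) + (Bw + C)/(w² + 5)


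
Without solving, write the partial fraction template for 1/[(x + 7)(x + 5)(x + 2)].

Three distinct linear factors: A/(x + 7) + B/(x + 5) + C/(x + 2)


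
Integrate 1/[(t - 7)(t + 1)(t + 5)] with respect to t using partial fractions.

Cover-up: P = 1/96, Q = -1/32, R = 1/48. Decomposition: (1/96)/(t - 7) - (1/32)/(t + 1) + (1/48)/(t + 5). Integrate each term: (1/96) ln|(t - 7)| - (1/32) ln|(t + 1)| + (1/48) ln|(t + 5)| + C


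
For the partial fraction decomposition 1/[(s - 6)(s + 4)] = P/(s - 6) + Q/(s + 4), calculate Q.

Cover-up at s = -4: Q = 1/(-4 - 6) = -1/10


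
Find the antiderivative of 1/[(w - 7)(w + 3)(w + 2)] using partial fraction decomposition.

Cover-up: A = 1/90, B = 1/10, C = -1/9. Decomposition: (1/90)/(w - 7) + (1/10)/(w + 3) - (1/9)/(w + 2). Integrate each term: (1/90) ln|(w - 7)| + (1/10) ln|(w + 3)| - (1/9) ln|(w + 2)| + C


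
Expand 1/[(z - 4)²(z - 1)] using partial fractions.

Cover-up at z=1: R = 1/(1 - 4)² = 1/9. Cover-up at z=4: Q = 1/(4 - 1) = 1/3. Comparing z² coeff: P = -R = -1/9
Result: (-1/9)/(z - 4) + (1/3)/(z - 4)² + (1/9)/(z - 1)


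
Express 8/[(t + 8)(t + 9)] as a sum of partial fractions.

8/(t + 8)(t + 9) = α/(t + 8) + β/(t + 9). α = 8/(-8 + 9) = 8, β = 8/(-9 + 8) = -8
Result: 8/(t + 8) - 8/(t + 9)


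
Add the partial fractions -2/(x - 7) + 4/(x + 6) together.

Common denominator (x - 7)(x + 6). Numerator: -2(x + 6) + 4(x - 7) = (-2x - 12) + (4x - 28) = 2x - 40
Result: (2x - 40)/[(x - 7)(x + 6)]


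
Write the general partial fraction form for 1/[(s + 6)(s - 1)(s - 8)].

Three distinct linear factors: A/(s + 6) + B/(s - 1) + C/(s - 8)


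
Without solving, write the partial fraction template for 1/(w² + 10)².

Repeated quadratic factor: (αw + β)/(w² + 10) + (γw + δ)/(w² + 10)²


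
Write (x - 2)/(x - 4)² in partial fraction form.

(x - 2) = α(x - 4) + β. At x = 4: β = 1·4 - 2 = 2. Coeff of x: α = 1
Result: 1/(x - 4) + 2/(x - 4)²


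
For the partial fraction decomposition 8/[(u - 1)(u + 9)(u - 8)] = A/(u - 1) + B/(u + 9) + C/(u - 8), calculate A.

Cover-up at u = 1: A = 8/[(1 + 9)(1 - 8)] = 8/[(10)(-7)] = -8/70 = -4/35


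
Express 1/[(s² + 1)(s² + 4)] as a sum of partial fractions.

Coefficient matching gives P = R = 0, Q = 1/(4-1) = 1/3, S = -Q = -1/3
Result: (1/3)/(s² + 1) - (1/3)/(s² + 4)


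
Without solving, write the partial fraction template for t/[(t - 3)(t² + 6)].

Linear + irreducible quadratic: α/(t - 3) + (βt + γ)/(t² + 6)


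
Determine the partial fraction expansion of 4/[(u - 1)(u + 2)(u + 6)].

Using cover-up method: A = 4/21, B = -1/3, C = 1/7
Result: (4/21)/(u - 1) - (1/3)/(u + 2) + (1/7)/(u + 6)


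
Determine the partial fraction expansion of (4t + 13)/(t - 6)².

(4t + 13) = α(t - 6) + β. At t = 6: β = 4·6 + 13 = 37. Coeff of t: α = 4
Result: 4/(t - 6) + 37/(t - 6)²


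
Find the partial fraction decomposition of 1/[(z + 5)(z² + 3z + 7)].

Cover-up at z = -5: α = 1/((-5)² + 3·(-5) + 7) = 1/17. Then β = -α = -1/17, γ = -α·(3 - 5) = 2/17
Result: (1/17)/(z + 5) - ((1/17)z - 2/17)/(z² + 3z + 7)


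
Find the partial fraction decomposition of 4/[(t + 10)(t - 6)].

4/(t + 10)(t - 6) = P/(t + 10) + Q/(t - 6). P = 4/(-10 - 6) = -1/4, Q = 4/(6 + 10) = 1/4
Result: (-1/4)/(t + 10) + (1/4)/(t - 6)


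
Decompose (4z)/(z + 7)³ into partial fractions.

(4z) = α(z + 7)² + β(z + 7) + γ. At z = -7: γ = 4·(-7) + 0 = -28. Coefficients: α = 0, β = 4
Result: 4/(z + 7)² - 28/(z + 7)³


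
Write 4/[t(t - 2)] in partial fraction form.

4/t(t - 2) = P/t + Q/(t - 2). P = 4/(0 - 2) = -2, Q = 4/(2 - 0) = 2
Result: -2/t + 2/(t - 2)


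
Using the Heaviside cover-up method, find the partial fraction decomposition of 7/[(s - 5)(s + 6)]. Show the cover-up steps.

Cover (s - 5): set s=5, get A = 7/(5 + 6) = 7/11. Cover (s + 6): set s=-6, get B = 7/(-6 - 5) = -7/11.
Result: (7/11)/(s - 5) - (7/11)/(s + 6)


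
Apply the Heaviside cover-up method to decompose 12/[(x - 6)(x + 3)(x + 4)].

Cover (x - 6), x=6: P = 12/[(6 + 3)(6 + 4)] = 2/15. Cover (x + 3), x=-3: Q = 12/[(-3 - 6)(-3 + 4)] = -4/3. Cover (x + 4), x=-4: R = 12/[(-4 - 6)(-4 + 3)] = 6/5.
Result: (2/15)/(x - 6) - (4/3)/(x + 3) + (6/5)/(x + 4)


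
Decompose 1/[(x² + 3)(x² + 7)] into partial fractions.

Coefficient matching gives A = C = 0, B = 1/(7-3) = 1/4, D = -B = -1/4
Result: (1/4)/(x² + 3) - (1/4)/(x² + 7)


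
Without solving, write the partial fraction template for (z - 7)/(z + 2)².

Repeated linear factor: A/(z + 2) + B/(z + 2)²


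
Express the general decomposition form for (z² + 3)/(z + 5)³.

Repeated linear factor (power 3): A/(z + 5) + B/(z + 5)² + C/(z + 5)³


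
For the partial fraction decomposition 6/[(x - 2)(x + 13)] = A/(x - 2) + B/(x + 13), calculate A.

Cover-up at x = 2: A = 6/(2 + 13) = 6/15 = 2/5


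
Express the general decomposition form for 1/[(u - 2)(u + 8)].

Distinct linear factors: A/(u - 2) + B/(u + 8)


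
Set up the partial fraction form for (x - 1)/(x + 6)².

Repeated linear factor: α/(x + 6) + β/(x + 6)²


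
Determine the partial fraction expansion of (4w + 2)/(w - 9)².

(4w + 2) = A(w - 9) + B. At w = 9: B = 4·9 + 2 = 38. Coeff of w: A = 4
Result: 4/(w - 9) + 38/(w - 9)²


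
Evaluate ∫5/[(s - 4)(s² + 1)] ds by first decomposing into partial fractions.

Cover-up at s=4: A = 5/(4²+1) = 5/17. Coeff matching: B = -5/17, C = -20/17. Decomposition: (5/17)/(s - 4) - ((5/17)s + 20/17)/(s² + 1). Integrate: linear → ln, quadratic → (1/2)ln + arctan: (5/17) ln|(s - 4)| - (5/34) ln(s² + 1) - (20/17) arctan(s) + C


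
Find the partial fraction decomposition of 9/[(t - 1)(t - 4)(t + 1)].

Using cover-up method: α = -3/2, β = 3/5, γ = 9/10
Result: (-3/2)/(t - 1) + (3/5)/(t - 4) + (9/10)/(t + 1)


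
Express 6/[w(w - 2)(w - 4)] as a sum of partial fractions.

Using cover-up method: α = 3/4, β = -3/2, γ = 3/4
Result: (3/4)/w - (3/2)/(w - 2) + (3/4)/(w - 4)


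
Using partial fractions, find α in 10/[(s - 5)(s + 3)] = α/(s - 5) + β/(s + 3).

Cover-up at s = 5: α = 10/(5 + 3) = 10/8 = 5/4


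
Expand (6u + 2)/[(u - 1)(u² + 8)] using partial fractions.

At u=1: A = (6·1 + 2)/(1² + 8) = 8/9. B = -A = -8/9, C = 6 - 1·A = 46/9
Result: (8/9)/(u - 1) - ((8/9)u - 46/9)/(u² + 8)


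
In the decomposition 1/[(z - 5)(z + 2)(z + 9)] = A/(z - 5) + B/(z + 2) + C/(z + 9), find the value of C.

Cover-up at z = -9: C = 1/[(-9 - 5)(-9 + 2)] = 1/[(-14)(-7)] = 1/98


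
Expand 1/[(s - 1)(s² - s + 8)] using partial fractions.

Cover-up at s = 1: A = 1/(1² - 1·1 + 8) = 1/8. Then B = -A = -1/8, C = -A·(-1 + 1) = 0
Result: (1/8)/(s - 1) - ((1/8)s)/(s² - s + 8)


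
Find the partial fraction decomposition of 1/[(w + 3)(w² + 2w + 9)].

Cover-up at w = -3: P = 1/((-3)² + 2·(-3) + 9) = 1/12. Then Q = -P = -1/12, R = -P·(2 - 3) = 1/12
Result: (1/12)/(w + 3) - ((1/12)w - 1/12)/(w² + 2w + 9)


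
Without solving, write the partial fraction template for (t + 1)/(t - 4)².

Repeated linear factor: P/(t - 4) + Q/(t - 4)²


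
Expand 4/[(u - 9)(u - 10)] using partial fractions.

4/(u - 9)(u - 10) = P/(u - 9) + Q/(u - 10). P = 4/(9 - 10) = -4, Q = 4/(10 - 9) = 4
Result: -4/(u - 9) + 4/(u - 10)


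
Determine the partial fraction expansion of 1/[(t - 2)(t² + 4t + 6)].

Cover-up at t = 2: α = 1/(2² + 4·2 + 6) = 1/18. Then β = -α = -1/18, γ = -α·(4 + 2) = -1/3
Result: (1/18)/(t - 2) - ((1/18)t + 1/3)/(t² + 4t + 6)


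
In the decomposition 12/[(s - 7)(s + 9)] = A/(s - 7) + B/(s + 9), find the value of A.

Cover-up at s = 7: A = 12/(7 + 9) = 12/16 = 3/4


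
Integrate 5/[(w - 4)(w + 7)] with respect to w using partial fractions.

Decompose: 5/[(w - 4)(w + 7)] = (5/11)/(w - 4) - (5/11)/(w + 7). Integrate each term: (5/11) ln|(w - 4)| - (5/11) ln|(w + 7)| + C


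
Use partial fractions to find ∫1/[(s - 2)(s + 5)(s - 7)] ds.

Cover-up: P = -1/35, Q = 1/84, R = 1/60. Decomposition: (-1/35)/(s - 2) + (1/84)/(s + 5) + (1/60)/(s - 7). Integrate each term: (-1/35) ln|(s - 2)| + (1/84) ln|(s + 5)| + (1/60) ln|(s - 7)| + C


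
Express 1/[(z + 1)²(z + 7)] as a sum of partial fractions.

Cover-up at z=-7: γ = 1/(-7 + 1)² = 1/36. Cover-up at z=-1: β = 1/(-1 + 7) = 1/6. Comparing z² coeff: α = -γ = -1/36
Result: (-1/36)/(z + 1) + (1/6)/(z + 1)² + (1/36)/(z + 7)


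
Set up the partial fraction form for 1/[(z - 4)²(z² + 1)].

Repeated linear + quadratic: P/(z - 4) + Q/(z - 4)² + (Rz + S)/(z² + 1)


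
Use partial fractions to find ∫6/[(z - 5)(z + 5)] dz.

Decompose: 6/[(z - 5)(z + 5)] = (3/5)/(z - 5) - (3/5)/(z + 5). Integrate each term: (3/5) ln|(z - 5)| - (3/5) ln|(z + 5)| + C


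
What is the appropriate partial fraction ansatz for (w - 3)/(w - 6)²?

Repeated linear factor: P/(w - 6) + Q/(w - 6)²


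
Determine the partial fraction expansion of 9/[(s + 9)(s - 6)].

9/(s + 9)(s - 6) = P/(s + 9) + Q/(s - 6). P = 9/(-9 - 6) = -3/5, Q = 9/(6 + 9) = 3/5
Result: (-3/5)/(s + 9) + (3/5)/(s - 6)


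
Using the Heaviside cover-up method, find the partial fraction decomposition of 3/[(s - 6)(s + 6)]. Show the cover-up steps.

Cover (s - 6): set s=6, get α = 3/(6 + 6) = 1/4. Cover (s + 6): set s=-6, get β = 3/(-6 - 6) = -1/4.
Result: (1/4)/(s - 6) - (1/4)/(s + 6)


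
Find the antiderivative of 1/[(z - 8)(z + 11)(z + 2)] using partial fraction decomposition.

Cover-up: α = 1/190, β = 1/171, γ = -1/90. Decomposition: (1/190)/(z - 8) + (1/171)/(z + 11) - (1/90)/(z + 2). Integrate each term: (1/190) ln|(z - 8)| + (1/171) ln|(z + 11)| - (1/90) ln|(z + 2)| + C


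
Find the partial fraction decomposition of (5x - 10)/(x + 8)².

(5x - 10) = α(x + 8) + β. At x = -8: β = 5·(-8) - 10 = -50. Coeff of x: α = 5
Result: 5/(x + 8) - 50/(x + 8)²


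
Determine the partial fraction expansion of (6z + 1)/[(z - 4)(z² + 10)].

At z=4: α = (6·4 + 1)/(4² + 10) = 25/26. β = -α = -25/26, γ = 6 - 4·α = 28/13
Result: (25/26)/(z - 4) - ((25/26)z - 28/13)/(z² + 10)


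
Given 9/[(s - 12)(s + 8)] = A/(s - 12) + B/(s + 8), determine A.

Cover-up at s = 12: A = 9/(12 + 8) = 9/20


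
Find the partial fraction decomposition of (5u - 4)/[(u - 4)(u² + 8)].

At u=4: A = (5·4 - 4)/(4² + 8) = 2/3. B = -A = -2/3, C = 5 - 4·A = 7/3
Result: (2/3)/(u - 4) - ((2/3)u - 7/3)/(u² + 8)


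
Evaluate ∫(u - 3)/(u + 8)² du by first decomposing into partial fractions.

Decompose: α = 1, β = 1·(-8) - 3 = -11, so (u - 3)/(u + 8)² = 1/(u + 8) - 11/(u + 8)². Integrate: ∫ α/(u + 8) du = ln|(u + 8)|; ∫ β/(u + 8)² du = 11/(u + 8). Sum: ln|(u + 8)| + 11/(u + 8) + C


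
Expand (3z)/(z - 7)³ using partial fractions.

(3z) = A(z - 7)² + B(z - 7) + C. At z = 7: C = 3·7 + 0 = 21. Coefficients: A = 0, B = 3
Result: 3/(z - 7)² + 21/(z - 7)³


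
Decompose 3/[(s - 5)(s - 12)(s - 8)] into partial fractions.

Using cover-up method: α = 1/7, β = 3/28, γ = -1/4
Result: (1/7)/(s - 5) + (3/28)/(s - 12) - (1/4)/(s - 8)


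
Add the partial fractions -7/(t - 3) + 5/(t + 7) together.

Common denominator (t - 3)(t + 7). Numerator: -7(t + 7) + 5(t - 3) = (-7t - 49) + (5t - 15) = -2t - 64
Result: (-2t - 64)/[(t - 3)(t + 7)]


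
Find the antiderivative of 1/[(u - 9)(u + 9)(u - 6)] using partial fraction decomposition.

Cover-up: α = 1/54, β = 1/270, γ = -1/45. Decomposition: (1/54)/(u - 9) + (1/270)/(u + 9) - (1/45)/(u - 6). Integrate each term: (1/54) ln|(u - 9)| + (1/270) ln|(u + 9)| - (1/45) ln|(u - 6)| + C


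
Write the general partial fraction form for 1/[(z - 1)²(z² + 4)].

Repeated linear + quadratic: A/(z - 1) + B/(z - 1)² + (Cz + D)/(z² + 4)


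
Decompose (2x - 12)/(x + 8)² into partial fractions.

(2x - 12) = α(x + 8) + β. At x = -8: β = 2·(-8) - 12 = -28. Coeff of x: α = 2
Result: 2/(x + 8) - 28/(x + 8)²


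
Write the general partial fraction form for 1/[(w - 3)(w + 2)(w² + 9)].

Two linear + quadratic: A/(w - 3) + B/(w + 2) + (Cw + D)/(w² + 9)


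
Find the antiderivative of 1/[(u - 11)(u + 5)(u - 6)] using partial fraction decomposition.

Cover-up: P = 1/80, Q = 1/176, R = -1/55. Decomposition: (1/80)/(u - 11) + (1/176)/(u + 5) - (1/55)/(u - 6). Integrate each term: (1/80) ln|(u - 11)| + (1/176) ln|(u + 5)| - (1/55) ln|(u - 6)| + C


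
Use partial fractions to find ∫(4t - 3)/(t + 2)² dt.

Decompose: A = 4, B = 4·(-2) - 3 = -11, so (4t - 3)/(t + 2)² = 4/(t + 2) - 11/(t + 2)². Integrate: ∫ A/(t + 2) dt = 4 ln|(t + 2)|; ∫ B/(t + 2)² dt = 11/(t + 2). Sum: 4 ln|(t + 2)| + 11/(t + 2) + C


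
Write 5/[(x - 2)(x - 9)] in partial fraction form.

5/(x - 2)(x - 9) = P/(x - 2) + Q/(x - 9). P = 5/(2 - 9) = -5/7, Q = 5/(9 - 2) = 5/7
Result: (-5/7)/(x - 2) + (5/7)/(x - 9)


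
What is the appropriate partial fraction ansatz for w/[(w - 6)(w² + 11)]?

Linear + irreducible quadratic: P/(w - 6) + (Qw + R)/(w² + 11)


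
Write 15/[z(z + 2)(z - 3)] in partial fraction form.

Using cover-up method: P = -5/2, Q = 3/2, R = 1
Result: (-5/2)/z + (3/2)/(z + 2) + 1/(z - 3)


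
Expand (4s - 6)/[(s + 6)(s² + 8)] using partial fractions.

At s=-6: P = (4·(-6) - 6)/((-6)² + 8) = -15/22. Q = -P = 15/22, R = 4 - (-6)·P = -1/11
Result: (-15/22)/(s + 6) + ((15/22)s - 1/11)/(s² + 8)


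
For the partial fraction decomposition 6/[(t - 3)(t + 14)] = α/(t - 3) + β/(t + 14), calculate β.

Cover-up at t = -14: β = 6/(-14 - 3) = -6/17


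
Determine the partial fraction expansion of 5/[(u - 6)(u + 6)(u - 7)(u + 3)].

Using Heaviside cover-up: (-5/108)/(u - 6) - (5/468)/(u + 6) + (1/26)/(u - 7) + (1/54)/(u + 3)


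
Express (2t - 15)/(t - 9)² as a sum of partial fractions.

(2t - 15) = P(t - 9) + Q. At t = 9: Q = 2·9 - 15 = 3. Coeff of t: P = 2
Result: 2/(t - 9) + 3/(t - 9)²


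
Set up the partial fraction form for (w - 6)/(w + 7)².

Repeated linear factor: P/(w + 7) + Q/(w + 7)²


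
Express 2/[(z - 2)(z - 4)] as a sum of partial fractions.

2/(z - 2)(z - 4) = P/(z - 2) + Q/(z - 4). P = 2/(2 - 4) = -1, Q = 2/(4 - 2) = 1
Result: -1/(z - 2) + 1/(z - 4)


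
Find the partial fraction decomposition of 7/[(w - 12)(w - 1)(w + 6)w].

Using Heaviside cover-up: (7/2376)/(w - 12) - (1/11)/(w - 1) - (1/108)/(w + 6) + (7/72)/w


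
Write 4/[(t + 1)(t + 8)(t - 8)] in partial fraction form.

Using cover-up method: α = -4/63, β = 1/28, γ = 1/36
Result: (-4/63)/(t + 1) + (1/28)/(t + 8) + (1/36)/(t - 8)


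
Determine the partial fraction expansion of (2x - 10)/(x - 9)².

(2x - 10) = α(x - 9) + β. At x = 9: β = 2·9 - 10 = 8. Coeff of x: α = 2
Result: 2/(x - 9) + 8/(x - 9)²


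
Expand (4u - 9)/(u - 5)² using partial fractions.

(4u - 9) = P(u - 5) + Q. At u = 5: Q = 4·5 - 9 = 11. Coeff of u: P = 4
Result: 4/(u - 5) + 11/(u - 5)²


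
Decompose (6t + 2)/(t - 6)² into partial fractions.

(6t + 2) = A(t - 6) + B. At t = 6: B = 6·6 + 2 = 38. Coeff of t: A = 6
Result: 6/(t - 6) + 38/(t - 6)²


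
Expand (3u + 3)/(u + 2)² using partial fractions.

(3u + 3) = A(u + 2) + B. At u = -2: B = 3·(-2) + 3 = -3. Coeff of u: A = 3
Result: 3/(u + 2) - 3/(u + 2)²


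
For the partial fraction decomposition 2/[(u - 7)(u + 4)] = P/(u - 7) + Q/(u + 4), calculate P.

Cover-up at u = 7: P = 2/(7 + 4) = 2/11


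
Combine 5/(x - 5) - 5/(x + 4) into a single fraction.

Common denominator (x - 5)(x + 4). Numerator: 5(x + 4) - 5(x - 5) = (5x + 20) - (5x - 25) = 45
Result: (45)/[(x - 5)(x + 4)]


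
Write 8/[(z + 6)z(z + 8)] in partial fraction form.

Using cover-up method: A = -2/3, B = 1/6, C = 1/2
Result: (-2/3)/(z + 6) + (1/6)/z + (1/2)/(z + 8)


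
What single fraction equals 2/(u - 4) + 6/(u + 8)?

Common denominator (u - 4)(u + 8). Numerator: 2(u + 8) + 6(u - 4) = (2u + 16) + (6u - 24) = 8u - 8
Result: (8u - 8)/[(u - 4)(u + 8)]


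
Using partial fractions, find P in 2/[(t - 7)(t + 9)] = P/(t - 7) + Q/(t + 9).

Cover-up at t = 7: P = 2/(7 + 9) = 2/16 = 1/8


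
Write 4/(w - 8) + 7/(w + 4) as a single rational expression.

Common denominator (w - 8)(w + 4). Numerator: 4(w + 4) + 7(w - 8) = (4w + 16) + (7w - 56) = 11w - 40
Result: (11w - 40)/[(w - 8)(w + 4)]


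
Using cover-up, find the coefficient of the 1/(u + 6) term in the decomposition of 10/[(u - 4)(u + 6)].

Cover (u + 6), set u=-6: 10/((u - 4) at u=-6) = 10/(-10) = -1


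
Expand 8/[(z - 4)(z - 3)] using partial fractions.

8/(z - 4)(z - 3) = P/(z - 4) + Q/(z - 3). P = 8/(4 - 3) = 8, Q = 8/(3 - 4) = -8
Result: 8/(z - 4) - 8/(z - 3)


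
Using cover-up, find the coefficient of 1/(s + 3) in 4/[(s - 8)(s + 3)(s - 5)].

Cover (s + 3), set s=-3: 4/[(-3 - 8)(-3 - 5)] = 1/22


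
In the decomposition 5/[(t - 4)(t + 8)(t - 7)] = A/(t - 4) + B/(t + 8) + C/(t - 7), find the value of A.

Cover-up at t = 4: A = 5/[(4 + 8)(4 - 7)] = 5/[(12)(-3)] = -5/36


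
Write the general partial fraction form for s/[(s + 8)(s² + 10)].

Linear + irreducible quadratic: A/(s + 8) + (Bs + C)/(s² + 10)


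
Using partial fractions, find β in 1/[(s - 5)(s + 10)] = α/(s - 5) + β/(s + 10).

Cover-up at s = -10: β = 1/(-10 - 5) = -1/15


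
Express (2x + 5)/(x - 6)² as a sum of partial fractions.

(2x + 5) = P(x - 6) + Q. At x = 6: Q = 2·6 + 5 = 17. Coeff of x: P = 2
Result: 2/(x - 6) + 17/(x - 6)²


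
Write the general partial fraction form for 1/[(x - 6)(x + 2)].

Distinct linear factors: A/(x - 6) + B/(x + 2)


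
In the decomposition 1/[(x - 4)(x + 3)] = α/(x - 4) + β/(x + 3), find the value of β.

Cover-up at x = -3: β = 1/(-3 - 4) = -1/7


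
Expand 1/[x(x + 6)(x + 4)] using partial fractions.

Using cover-up method: P = 1/24, Q = 1/12, R = -1/8
Result: (1/24)/x + (1/12)/(x + 6) - (1/8)/(x + 4)


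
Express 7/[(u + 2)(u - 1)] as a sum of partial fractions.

7/(u + 2)(u - 1) = A/(u + 2) + B/(u - 1). A = 7/(-2 - 1) = -7/3, B = 7/(1 + 2) = 7/3
Result: (-7/3)/(u + 2) + (7/3)/(u - 1)


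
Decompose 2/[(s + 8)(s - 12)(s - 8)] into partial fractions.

Using cover-up method: A = 1/160, B = 1/40, C = -1/32
Result: (1/160)/(s + 8) + (1/40)/(s - 12) - (1/32)/(s - 8)


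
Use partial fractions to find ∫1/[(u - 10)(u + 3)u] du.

Cover-up: A = 1/130, B = 1/39, C = -1/30. Decomposition: (1/130)/(u - 10) + (1/39)/(u + 3) - (1/30)/u. Integrate each term: (1/130) ln|(u - 10)| + (1/39) ln|(u + 3)| - (1/30) ln|u| + C
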